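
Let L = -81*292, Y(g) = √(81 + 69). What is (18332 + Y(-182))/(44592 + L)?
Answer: 4583/5235 + √6/4188 ≈ 0.87604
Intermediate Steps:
Y(g) = 5*√6 (Y(g) = √150 = 5*√6)
L = -23652
(18332 + Y(-182))/(44592 + L) = (18332 + 5*√6)/(44592 - 23652) = (18332 + 5*√6)/20940 = (18332 + 5*√6)*(1/20940) = 4583/5235 + √6/4188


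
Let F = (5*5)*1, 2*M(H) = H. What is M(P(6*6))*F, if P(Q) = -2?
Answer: -25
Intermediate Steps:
M(H) = H/2
F = 25 (F = 25*1 = 25)
M(P(6*6))*F = ((½)*(-2))*25 = -1*25 = -25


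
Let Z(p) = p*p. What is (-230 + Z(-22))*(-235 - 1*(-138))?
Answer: -24638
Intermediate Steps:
Z(p) = p²
(-230 + Z(-22))*(-235 - 1*(-138)) = (-230 + (-22)²)*(-235 - 1*(-138)) = (-230 + 484)*(-235 + 138) = 254*(-97) = -24638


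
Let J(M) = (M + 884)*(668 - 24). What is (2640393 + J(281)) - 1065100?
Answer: 2325553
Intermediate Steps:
J(M) = 569296 + 644*M (J(M) = (884 + M)*644 = 569296 + 644*M)
(2640393 + J(281)) - 1065100 = (2640393 + (569296 + 644*281)) - 1065100 = (2640393 + (569296 + 180964)) - 1065100 = (2640393 + 750260) - 1065100 = 3390653 - 1065100 = 2325553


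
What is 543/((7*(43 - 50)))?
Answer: -543/49 ≈ -11.082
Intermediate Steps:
543/((7*(43 - 50))) = 543/((7*(-7))) = 543/(-49) = 543*(-1/49) = -543/49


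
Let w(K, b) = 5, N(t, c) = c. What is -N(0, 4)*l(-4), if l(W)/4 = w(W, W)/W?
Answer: 20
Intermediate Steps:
l(W) = 20/W (l(W) = 4*(5/W) = 20/W)
-N(0, 4)*l(-4) = -4*20/(-4) = -4*20*(-¼) = -4*(-5) = -1*(-20) = 20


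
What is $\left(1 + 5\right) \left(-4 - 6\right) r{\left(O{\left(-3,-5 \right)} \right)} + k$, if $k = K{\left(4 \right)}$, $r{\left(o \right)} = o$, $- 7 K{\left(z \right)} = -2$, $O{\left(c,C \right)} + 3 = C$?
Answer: $\frac{3362}{7} \approx 480.29$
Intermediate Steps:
$O{\left(c,C \right)} = -3 + C$
$K{\left(z \right)} = \frac{2}{7}$ ($K{\left(z \right)} = \left(- \frac{1}{7}\right) \left(-2\right) = \frac{2}{7}$)
$k = \frac{2}{7} \approx 0.28571$
$\left(1 + 5\right) \left(-4 - 6\right) r{\left(O{\left(-3,-5 \right)} \right)} + k = \left(1 + 5\right) \left(-4 - 6\right) \left(-3 - 5\right) + \frac{2}{7} = 6 \left(-10\right) \left(-8\right) + \frac{2}{7} = \left(-60\right) \left(-8\right) + \frac{2}{7} = 480 + \frac{2}{7} = \frac{3362}{7}$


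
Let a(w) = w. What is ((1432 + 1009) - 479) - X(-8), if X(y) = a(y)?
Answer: 1970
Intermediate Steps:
X(y) = y
((1432 + 1009) - 479) - X(-8) = ((1432 + 1009) - 479) - 1*(-8) = (2441 - 479) + 8 = 1962 + 8 = 1970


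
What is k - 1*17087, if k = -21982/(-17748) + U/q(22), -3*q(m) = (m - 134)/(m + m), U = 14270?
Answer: -286543/1071 ≈ -267.55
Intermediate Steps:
q(m) = -(-134 + m)/(6*m) (q(m) = -(m - 134)/(3*(m + m)) = -(-134 + m)/(3*(2*m)) = -(-134 + m)*1/(2*m)/3 = -(-134 + m)/(6*m))
k = 18013634/1071 (k = -21982/(-17748) + 14270/(((1/6)*(134 - 1*22)/22)) = -21982*(-1/17748) + 14270/(((1/6)*(1/22)*(134 - 22))) = 379/306 + 14270/(((1/6)*(1/22)*112)) = 379/306 + 14270/(28/33) = 379/306 + 14270*(33/28) = 379/306 + 235455/14 = 18013634/1071 ≈ 16819.)
k - 1*17087 = 18013634/1071 - 1*17087 = 18013634/1071 - 17087 = -286543/1071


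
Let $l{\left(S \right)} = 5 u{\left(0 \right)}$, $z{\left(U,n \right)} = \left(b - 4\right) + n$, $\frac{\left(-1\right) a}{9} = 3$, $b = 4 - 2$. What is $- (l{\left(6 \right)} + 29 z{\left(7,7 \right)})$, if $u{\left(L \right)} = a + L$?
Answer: $-10$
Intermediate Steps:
$b = 2$ ($b = 4 - 2 = 2$)
$a = -27$ ($a = \left(-9\right) 3 = -27$)
$z{\left(U,n \right)} = -2 + n$ ($z{\left(U,n \right)} = \left(2 - 4\right) + n = -2 + n$)
$u{\left(L \right)} = -27 + L$
$l{\left(S \right)} = -135$ ($l{\left(S \right)} = 5 \left(-27 + 0\right) = 5 \left(-27\right) = -135$)
$- (l{\left(6 \right)} + 29 z{\left(7,7 \right)}) = - (-135 + 29 \left(-2 + 7\right)) = - (-135 + 29 \cdot 5) = - (-135 + 145) = \left(-1\right) 10 = -10$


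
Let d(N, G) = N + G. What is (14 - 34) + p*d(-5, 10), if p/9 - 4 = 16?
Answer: 880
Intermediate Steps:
p = 180 (p = 36 + 9*16 = 36 + 144 = 180)
d(N, G) = G + N
(14 - 34) + p*d(-5, 10) = (14 - 34) + 180*(10 - 5) = -20 + 180*5 = -20 + 900 = 880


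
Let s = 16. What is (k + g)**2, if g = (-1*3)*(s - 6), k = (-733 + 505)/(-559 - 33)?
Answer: 19210689/21904 ≈ 877.04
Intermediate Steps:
k = 57/148 (k = -228/(-592) = -228*(-1/592) = 57/148 ≈ 0.38514)
g = -30 (g = (-1*3)*(16 - 6) = -3*10 = -30)
(k + g)**2 = (57/148 - 30)**2 = (-4383/148)**2 = 19210689/21904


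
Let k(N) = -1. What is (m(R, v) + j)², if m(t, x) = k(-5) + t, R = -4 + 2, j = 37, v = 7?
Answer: 1156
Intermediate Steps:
R = -2
m(t, x) = -1 + t
(m(R, v) + j)² = ((-1 - 2) + 37)² = (-3 + 37)² = 34² = 1156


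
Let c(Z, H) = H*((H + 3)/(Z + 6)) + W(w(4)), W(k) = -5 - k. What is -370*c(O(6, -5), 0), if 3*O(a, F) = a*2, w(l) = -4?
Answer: 370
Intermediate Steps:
O(a, F) = 2*a/3 (O(a, F) = (a*2)/3 = (2*a)/3 = 2*a/3)
c(Z, H) = -1 + H*(3 + H)/(6 + Z) (c(Z, H) = H*((H + 3)/(Z + 6)) + (-5 - 1*(-4)) = H*((3 + H)/(6 + Z)) + (-5 + 4) = H*((3 + H)/(6 + Z)) - 1 = H*(3 + H)/(6 + Z) - 1 = -1 + H*(3 + H)/(6 + Z))
-370*c(O(6, -5), 0) = -370*(-6 + 0² - 2*6/3 + 3*0)/(6 + (⅔)*6) = -370*(-6 + 0 - 1*4 + 0)/(6 + 4) = -370*(-6 + 0 - 4 + 0)/10 = -37*(-10) = -370*(-1) = 370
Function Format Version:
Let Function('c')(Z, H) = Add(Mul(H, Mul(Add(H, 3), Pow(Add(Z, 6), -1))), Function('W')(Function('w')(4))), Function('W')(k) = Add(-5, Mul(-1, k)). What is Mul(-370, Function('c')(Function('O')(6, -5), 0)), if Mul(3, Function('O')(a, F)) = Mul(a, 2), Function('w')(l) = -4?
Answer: 370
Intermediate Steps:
Function('O')(a, F) = Mul(Rational(2, 3), a) (Function('O')(a, F) = Mul(Rational(1, 3), Mul(a, 2)) = Mul(Rational(1, 3), Mul(2, a)) = Mul(Rational(2, 3), a))
Function('c')(Z, H) = Add(-1, Mul(H, Pow(Add(6, Z), -1), Add(3, H))) (Function('c')(Z, H) = Add(Mul(H, Mul(Add(H, 3), Pow(Add(Z, 6), -1))), Add(-5, Mul(-1, -4))) = Add(Mul(H, Mul(Add(3, H), Pow(Add(6, Z), -1))), Add(-5, 4)) = Add(Mul(H, Mul(Pow(Add(6, Z), -1), Add(3, H))), -1) = Add(Mul(H, Pow(Add(6, Z), -1), Add(3, H)), -1) = Add(-1, Mul(H, Pow(Add(6, Z), -1), Add(3, H))))
Mul(-370, Function('c')(Function('O')(6, -5), 0)) = Mul(-370, Mul(Pow(Add(6, Mul(Rational(2, 3), 6)), -1), Add(-6, Pow(0, 2), Mul(-1, Mul(Rational(2, 3), 6)), Mul(3, 0)))) = Mul(-370, Mul(Pow(Add(6, 4), -1), Add(-6, 0, Mul(-1, 4), 0))) = Mul(-370, Mul(Pow(10, -1), Add(-6, 0, -4, 0))) = Mul(-370, Mul(Rational(1, 10), -10)) = Mul(-370, -1) = 370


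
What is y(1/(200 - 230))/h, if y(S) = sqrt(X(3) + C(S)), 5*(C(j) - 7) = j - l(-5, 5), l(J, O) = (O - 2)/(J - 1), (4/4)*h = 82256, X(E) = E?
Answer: sqrt(2271)/1233840 ≈ 3.8623e-5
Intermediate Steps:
h = 82256
l(J, O) = (-2 + O)/(-1 + J)
C(j) = 71/10 + j/5 (C(j) = 7 + (j - (-2 + 5)/(-1 - 5))/5 = 7 + (j - 3/(-6))/5 = 7 + (j - (-1)*3/6)/5 = 7 + (j - 1*(-1/2))/5 = 7 + (j + 1/2)/5 = 7 + (1/2 + j)/5 = 7 + (1/10 + j/5) = 71/10 + j/5)
y(S) = sqrt(101/10 + S/5) (y(S) = sqrt(3 + (71/10 + S/5)) = sqrt(101/10 + S/5))
y(1/(200 - 230))/h = (sqrt(1010 + 20/(200 - 230))/10)/82256 = (sqrt(1010 + 20/(-30))/10)*(1/82256) = (sqrt(1010 + 20*(-1/30))/10)*(1/82256) = (sqrt(1010 - 2/3)/10)*(1/82256) = (sqrt(3028/3)/10)*(1/82256) = ((2*sqrt(2271)/3)/10)*(1/82256) = (sqrt(2271)/15)*(1/82256) = sqrt(2271)/1233840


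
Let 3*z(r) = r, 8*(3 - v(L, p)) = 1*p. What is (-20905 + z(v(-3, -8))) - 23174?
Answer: -132233/3 ≈ -44078.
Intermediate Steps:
v(L, p) = 3 - p/8
z(r) = r/3
(-20905 + z(v(-3, -8))) - 23174 = (-20905 + (3 - ⅛*(-8))/3) - 23174 = (-20905 + (3 + 1)/3) - 23174 = (-20905 + (⅓)*4) - 23174 = (-20905 + 4/3) - 23174 = -62711/3 - 23174 = -132233/3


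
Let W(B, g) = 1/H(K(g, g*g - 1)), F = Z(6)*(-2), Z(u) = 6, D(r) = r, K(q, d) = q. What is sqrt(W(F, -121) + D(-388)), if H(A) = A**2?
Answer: I*sqrt(5680707)/121 ≈ 19.698*I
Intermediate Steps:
F = -12 (F = 6*(-2) = -12)
W(B, g) = g**(-2) (W(B, g) = 1/(g**2) = g**(-2))
sqrt(W(F, -121) + D(-388)) = sqrt((-121)**(-2) - 388) = sqrt(1/14641 - 388) = sqrt(-5680707/14641) = I*sqrt(5680707)/121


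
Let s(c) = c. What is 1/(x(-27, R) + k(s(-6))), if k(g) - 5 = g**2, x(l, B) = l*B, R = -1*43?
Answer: 1/1202 ≈ 0.00083195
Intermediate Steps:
R = -43
x(l, B) = B*l
k(g) = 5 + g**2
1/(x(-27, R) + k(s(-6))) = 1/(-43*(-27) + (5 + (-6)**2)) = 1/(1161 + (5 + 36)) = 1/(1161 + 41) = 1/1202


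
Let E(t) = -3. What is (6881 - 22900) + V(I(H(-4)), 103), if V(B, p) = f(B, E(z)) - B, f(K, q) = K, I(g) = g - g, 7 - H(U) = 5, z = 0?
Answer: -16019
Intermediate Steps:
H(U) = 2 (H(U) = 7 - 1*5 = 7 - 5 = 2)
I(g) = 0
V(B, p) = 0 (V(B, p) = B - B = 0)
(6881 - 22900) + V(I(H(-4)), 103) = (6881 - 22900) + 0 = -16019 + 0 = -16019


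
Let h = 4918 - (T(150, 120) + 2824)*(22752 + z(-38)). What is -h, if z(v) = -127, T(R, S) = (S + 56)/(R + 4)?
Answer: 447397574/7 ≈ 6.3914e+7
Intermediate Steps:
T(R, S) = (56 + S)/(4 + R)
h = -447397574/7 (h = 4918 - ((56 + 120)/(4 + 150) + 2824)*(22752 - 127) = 4918 - (176/154 + 2824)*22625 = 4918 - ((1/154)*176 + 2824)*22625 = 4918 - (8/7 + 2824)*22625 = 4918 - 19776*22625/7 = 4918 - 1*447432000/7 = 4918 - 447432000/7 = -447397574/7 ≈ -6.3914e+7)
-h = -1*(-447397574/7) = 447397574/7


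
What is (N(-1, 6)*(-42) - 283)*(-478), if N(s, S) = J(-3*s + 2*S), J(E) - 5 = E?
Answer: 536794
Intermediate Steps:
J(E) = 5 + E
N(s, S) = 5 - 3*s + 2*S (N(s, S) = 5 + (-3*s + 2*S) = 5 - 3*s + 2*S)
(N(-1, 6)*(-42) - 283)*(-478) = ((5 - 3*(-1) + 2*6)*(-42) - 283)*(-478) = ((5 + 3 + 12)*(-42) - 283)*(-478) = (20*(-42) - 283)*(-478) = (-840 - 283)*(-478) = -1123*(-478) = 536794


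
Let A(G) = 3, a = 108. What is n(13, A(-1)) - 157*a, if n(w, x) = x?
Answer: -16953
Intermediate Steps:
n(13, A(-1)) - 157*a = 3 - 157*108 = 3 - 16956 = -16953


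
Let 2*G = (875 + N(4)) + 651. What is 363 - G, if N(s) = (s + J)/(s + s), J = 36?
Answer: -805/2 ≈ -402.50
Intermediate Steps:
N(s) = (36 + s)/(2*s) (N(s) = (s + 36)/(s + s) = (36 + s)/((2*s)) = (36 + s)*(1/(2*s)) = (36 + s)/(2*s))
G = 1531/2 (G = ((875 + (1/2)*(36 + 4)/4) + 651)/2 = ((875 + (1/2)*(1/4)*40) + 651)/2 = ((875 + 5) + 651)/2 = (880 + 651)/2 = (1/2)*1531 = 1531/2 ≈ 765.50)
363 - G = 363 - 1*1531/2 = 363 - 1531/2 = -805/2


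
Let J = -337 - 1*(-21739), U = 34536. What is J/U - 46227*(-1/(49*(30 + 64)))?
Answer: 141256107/13256068 ≈ 10.656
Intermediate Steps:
J = 21402 (J = -337 + 21739 = 21402)
J/U - 46227*(-1/(49*(30 + 64))) = 21402/34536 - 46227*(-1/(49*(30 + 64))) = 21402*(1/34536) - 46227/((-49*94)) = 3567/5756 - 46227/(-4606) = 3567/5756 - 46227*(-1/4606) = 3567/5756 + 46227/4606 = 141256107/13256068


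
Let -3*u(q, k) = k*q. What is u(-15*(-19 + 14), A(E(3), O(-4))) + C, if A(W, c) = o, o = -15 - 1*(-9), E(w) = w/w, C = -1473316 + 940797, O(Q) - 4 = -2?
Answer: -532369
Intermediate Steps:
O(Q) = 2 (O(Q) = 4 - 2 = 2)
C = -532519
E(w) = 1
o = -6 (o = -15 + 9 = -6)
A(W, c) = -6
u(q, k) = -k*q/3
u(-15*(-19 + 14), A(E(3), O(-4))) + C = -⅓*(-6)*(-15*(-19 + 14)) - 532519 = -⅓*(-6)*(-15*(-5)) - 532519 = -⅓*(-6)*75 - 532519 = 150 - 532519 = -532369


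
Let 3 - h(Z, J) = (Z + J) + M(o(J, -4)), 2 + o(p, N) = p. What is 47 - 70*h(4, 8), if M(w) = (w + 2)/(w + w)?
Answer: 2171/3 ≈ 723.67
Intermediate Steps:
o(p, N) = -2 + p
M(w) = (2 + w)/(2*w) (M(w) = (2 + w)/((2*w)) = (2 + w)*(1/(2*w)) = (2 + w)/(2*w))
h(Z, J) = 3 - J - Z - J/(2*(-2 + J)) (h(Z, J) = 3 - ((Z + J) + (2 + (-2 + J))/(2*(-2 + J))) = 3 - ((J + Z) + J/(2*(-2 + J))) = 3 - (J + Z + J/(2*(-2 + J))) = 3 + (-J - Z - J/(2*(-2 + J))) = 3 - J - Z - J/(2*(-2 + J)))
47 - 70*h(4, 8) = 47 - 70*(-½*8 + (-2 + 8)*(3 - 1*8 - 1*4))/(-2 + 8) = 47 - 70*(-4 + 6*(3 - 8 - 4))/6 = 47 - 35*(-4 + 6*(-9))/3 = 47 - 35*(-4 - 54)/3 = 47 - 35*(-58)/3 = 47 - 70*(-29/3) = 47 + 2030/3 = 2171/3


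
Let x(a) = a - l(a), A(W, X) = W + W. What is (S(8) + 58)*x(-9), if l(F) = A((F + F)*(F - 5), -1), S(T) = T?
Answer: -33858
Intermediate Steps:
A(W, X) = 2*W
l(F) = 4*F*(-5 + F) (l(F) = 2*((F + F)*(F - 5)) = 2*((2*F)*(-5 + F)) = 2*(2*F*(-5 + F)) = 4*F*(-5 + F))
x(a) = a - 4*a*(-5 + a)
(S(8) + 58)*x(-9) = (8 + 58)*(-9*(21 - 4*(-9))) = 66*(-9*(21 + 36)) = 66*(-9*57) = 66*(-513) = -33858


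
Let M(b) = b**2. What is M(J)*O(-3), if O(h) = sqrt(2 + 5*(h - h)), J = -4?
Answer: 16*sqrt(2) ≈ 22.627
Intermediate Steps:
O(h) = sqrt(2) (O(h) = sqrt(2 + 5*0) = sqrt(2 + 0) = sqrt(2))
M(J)*O(-3) = (-4)**2*sqrt(2) = 16*sqrt(2)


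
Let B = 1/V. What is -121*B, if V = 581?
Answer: -121/581 ≈ -0.20826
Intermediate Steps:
B = 1/581 ≈ 0.0017212
-121*B = -121*1/581 = -121/581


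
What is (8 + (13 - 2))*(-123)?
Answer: -2337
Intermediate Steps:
(8 + (13 - 2))*(-123) = (8 + 11)*(-123) = 19*(-123) = -2337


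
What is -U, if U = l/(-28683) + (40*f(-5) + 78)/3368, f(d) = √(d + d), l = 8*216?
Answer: 199035/5366908 - 5*I*√10/421 ≈ 0.037086 - 0.037557*I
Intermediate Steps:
l = 1728
f(d) = √2*√d (f(d) = √(2*d) = √2*√d)
U = -199035/5366908 + 5*I*√10/421 (U = 1728/(-28683) + (40*(√2*√(-5)) + 78)/3368 = 1728*(-1/28683) + (40*(√2*(I*√5)) + 78)*(1/3368) = -192/3187 + (40*(I*√10) + 78)*(1/3368) = -192/3187 + (40*I*√10 + 78)*(1/3368) = -192/3187 + (78 + 40*I*√10)*(1/3368) = -192/3187 + (39/1684 + 5*I*√10/421) = -199035/5366908 + 5*I*√10/421 ≈ -0.037086 + 0.037557*I)
-U = -(-199035/5366908 + 5*I*√10/421) = 199035/5366908 - 5*I*√10/421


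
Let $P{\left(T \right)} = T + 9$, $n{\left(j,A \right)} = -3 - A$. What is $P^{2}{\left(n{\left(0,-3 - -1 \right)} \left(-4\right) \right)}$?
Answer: $169$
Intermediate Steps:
$P{\left(T \right)} = 9 + T$
$P^{2}{\left(n{\left(0,-3 - -1 \right)} \left(-4\right) \right)} = \left(9 + \left(-3 - \left(-3 - -1\right)\right) \left(-4\right)\right)^{2} = \left(9 + \left(-3 - \left(-3 + 1\right)\right) \left(-4\right)\right)^{2} = \left(9 + \left(-3 - -2\right) \left(-4\right)\right)^{2} = \left(9 + \left(-3 + 2\right) \left(-4\right)\right)^{2} = \left(9 - -4\right)^{2} = \left(9 + 4\right)^{2} = 13^{2} = 169$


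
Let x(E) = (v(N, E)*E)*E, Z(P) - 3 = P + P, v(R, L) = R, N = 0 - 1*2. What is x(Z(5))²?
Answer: 114244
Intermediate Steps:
N = -2 (N = 0 - 2 = -2)
Z(P) = 3 + 2*P (Z(P) = 3 + (P + P) = 3 + 2*P)
x(E) = -2*E² (x(E) = (-2*E)*E = -2*E²)
x(Z(5))² = (-2*(3 + 2*5)²)² = (-2*(3 + 10)²)² = (-2*13²)² = (-2*169)² = (-338)² = 114244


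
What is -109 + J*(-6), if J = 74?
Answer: -553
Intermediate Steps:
-109 + J*(-6) = -109 + 74*(-6) = -109 - 444 = -553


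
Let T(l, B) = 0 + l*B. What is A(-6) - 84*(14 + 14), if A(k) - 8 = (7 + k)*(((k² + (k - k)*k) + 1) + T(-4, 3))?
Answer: -2319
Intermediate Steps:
T(l, B) = B*l (T(l, B) = 0 + B*l = B*l)
A(k) = 8 + (-11 + k²)*(7 + k) (A(k) = 8 + (7 + k)*(((k² + (k - k)*k) + 1) + 3*(-4)) = 8 + (7 + k)*(((k² + 0*k) + 1) - 12) = 8 + (7 + k)*(((k² + 0) + 1) - 12) = 8 + (7 + k)*((k² + 1) - 12) = 8 + (7 + k)*((1 + k²) - 12) = 8 + (7 + k)*(-11 + k²) = 8 + (-11 + k²)*(7 + k))
A(-6) - 84*(14 + 14) = (-69 + (-6)³ - 11*(-6) + 7*(-6)²) - 84*(14 + 14) = (-69 - 216 + 66 + 7*36) - 84*28 = (-69 - 216 + 66 + 252) - 2352 = 33 - 2352 = -2319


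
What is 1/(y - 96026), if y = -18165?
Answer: -1/114191 ≈ -8.7573e-6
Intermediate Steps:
1/(y - 96026) = 1/(-18165 - 96026) = 1/(-114191) = -1/114191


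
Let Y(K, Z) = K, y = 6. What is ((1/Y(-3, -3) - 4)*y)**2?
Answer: 676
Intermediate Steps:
((1/Y(-3, -3) - 4)*y)**2 = ((1/(-3) - 4)*6)**2 = ((-1/3 - 4)*6)**2 = (-13/3*6)**2 = (-26)**2 = 676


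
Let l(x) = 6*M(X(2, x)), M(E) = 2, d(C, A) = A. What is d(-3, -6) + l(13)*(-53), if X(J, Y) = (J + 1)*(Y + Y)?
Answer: -642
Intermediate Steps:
X(J, Y) = 2*Y*(1 + J) (X(J, Y) = (1 + J)*(2*Y) = 2*Y*(1 + J))
l(x) = 12 (l(x) = 6*2 = 12)
d(-3, -6) + l(13)*(-53) = -6 + 12*(-53) = -6 - 636 = -642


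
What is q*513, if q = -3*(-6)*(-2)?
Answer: -18468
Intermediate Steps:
q = -36 (q = -(-18)*(-2) = -1*36 = -36)
q*513 = -36*513 = -18468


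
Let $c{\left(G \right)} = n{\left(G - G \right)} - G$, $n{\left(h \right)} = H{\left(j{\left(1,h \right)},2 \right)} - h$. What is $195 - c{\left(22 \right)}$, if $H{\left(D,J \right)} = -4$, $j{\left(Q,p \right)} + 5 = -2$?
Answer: $221$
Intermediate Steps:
$j{\left(Q,p \right)} = -7$ ($j{\left(Q,p \right)} = -5 - 2 = -7$)
$n{\left(h \right)} = -4 - h$
$c{\left(G \right)} = -4 - G$ ($c{\left(G \right)} = \left(-4 - \left(G - G\right)\right) - G = \left(-4 - 0\right) - G = \left(-4 + 0\right) - G = -4 - G$)
$195 - c{\left(22 \right)} = 195 - \left(-4 - 22\right) = 195 - -26 = 195 + 26 = 221$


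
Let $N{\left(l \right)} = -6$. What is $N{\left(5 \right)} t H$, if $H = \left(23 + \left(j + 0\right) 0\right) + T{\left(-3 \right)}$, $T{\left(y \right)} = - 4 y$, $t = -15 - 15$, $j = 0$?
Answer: $6300$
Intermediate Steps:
$t = -30$ ($t = -15 - 15 = -30$)
$H = 35$ ($H = \left(23 + \left(0 + 0\right) 0\right) - -12 = \left(23 + 0 \cdot 0\right) + 12 = \left(23 + 0\right) + 12 = 23 + 12 = 35$)
$N{\left(5 \right)} t H = \left(-6\right) \left(-30\right) 35 = 180 \cdot 35 = 6300$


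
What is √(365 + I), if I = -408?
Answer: I*√43 ≈ 6.5574*I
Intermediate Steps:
√(365 + I) = √(365 - 408) = √(-43) = I*√43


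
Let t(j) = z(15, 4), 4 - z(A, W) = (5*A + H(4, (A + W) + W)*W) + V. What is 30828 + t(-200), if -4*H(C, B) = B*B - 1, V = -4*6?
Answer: 31309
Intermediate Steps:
V = -24
H(C, B) = ¼ - B²/4 (H(C, B) = -(B*B - 1)/4 = -(B² - 1)/4 = -(-1 + B²)/4 = ¼ - B²/4)
z(A, W) = 28 - 5*A - W*(¼ - (A + 2*W)²/4) (z(A, W) = 4 - ((5*A + (¼ - ((A + W) + W)²/4)*W) - 24) = 4 - ((5*A + (¼ - (A + 2*W)²/4)*W) - 24) = 4 - ((5*A + W*(¼ - (A + 2*W)²/4)) - 24) = 4 - (-24 + 5*A + W*(¼ - (A + 2*W)²/4)) = 4 + (24 - 5*A - W*(¼ - (A + 2*W)²/4)) = 28 - 5*A - W*(¼ - (A + 2*W)²/4))
t(j) = 481 (t(j) = 28 - 5*15 + (¼)*4*(-1 + (15 + 2*4)²) = 28 - 75 + (¼)*4*(-1 + (15 + 8)²) = 28 - 75 + (¼)*4*(-1 + 23²) = 28 - 75 + (¼)*4*(-1 + 529) = 28 - 75 + (¼)*4*528 = 28 - 75 + 528 = 481)
30828 + t(-200) = 30828 + 481 = 31309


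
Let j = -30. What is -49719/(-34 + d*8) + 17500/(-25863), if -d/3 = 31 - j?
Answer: 1259667497/38742774 ≈ 32.514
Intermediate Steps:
d = -183 (d = -3*(31 - 1*(-30)) = -3*(31 + 30) = -3*61 = -183)
-49719/(-34 + d*8) + 17500/(-25863) = -49719/(-34 - 183*8) + 17500/(-25863) = -49719/(-34 - 1464) + 17500*(-1/25863) = -49719/(-1498) - 17500/25863 = -49719*(-1/1498) - 17500/25863 = 49719/1498 - 17500/25863 = 1259667497/38742774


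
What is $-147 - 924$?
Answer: $-1071$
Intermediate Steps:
$-147 - 924 = -1071$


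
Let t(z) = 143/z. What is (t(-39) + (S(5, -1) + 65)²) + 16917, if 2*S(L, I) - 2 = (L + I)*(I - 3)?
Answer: 60832/3 ≈ 20277.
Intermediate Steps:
S(L, I) = 1 + (-3 + I)*(I + L)/2 (S(L, I) = 1 + ((L + I)*(I - 3))/2 = 1 + ((I + L)*(-3 + I))/2 = 1 + ((-3 + I)*(I + L))/2 = 1 + (-3 + I)*(I + L)/2)
(t(-39) + (S(5, -1) + 65)²) + 16917 = (143/(-39) + ((1 + (½)*(-1)² - 3/2*(-1) - 3/2*5 + (½)*(-1)*5) + 65)²) + 16917 = (143*(-1/39) + ((1 + (½)*1 + 3/2 - 15/2 - 5/2) + 65)²) + 16917 = (-11/3 + ((1 + ½ + 3/2 - 15/2 - 5/2) + 65)²) + 16917 = (-11/3 + (-7 + 65)²) + 16917 = (-11/3 + 58²) + 16917 = (-11/3 + 3364) + 16917 = 10081/3 + 16917 = 60832/3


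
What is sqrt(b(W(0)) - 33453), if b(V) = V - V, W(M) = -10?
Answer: 9*I*sqrt(413) ≈ 182.9*I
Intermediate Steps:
b(V) = 0
sqrt(b(W(0)) - 33453) = sqrt(0 - 33453) = sqrt(-33453) = 9*I*sqrt(413)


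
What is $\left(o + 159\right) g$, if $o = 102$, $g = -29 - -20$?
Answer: $-2349$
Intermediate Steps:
$g = -9$ ($g = -29 + 20 = -9$)
$\left(o + 159\right) g = \left(102 + 159\right) \left(-9\right) = 261 \left(-9\right) = -2349$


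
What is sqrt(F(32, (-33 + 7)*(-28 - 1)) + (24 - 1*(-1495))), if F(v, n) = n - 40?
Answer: sqrt(2233) ≈ 47.255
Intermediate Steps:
F(v, n) = -40 + n
sqrt(F(32, (-33 + 7)*(-28 - 1)) + (24 - 1*(-1495))) = sqrt((-40 + (-33 + 7)*(-28 - 1)) + (24 - 1*(-1495))) = sqrt((-40 - 26*(-29)) + (24 + 1495)) = sqrt((-40 + 754) + 1519) = sqrt(714 + 1519) = sqrt(2233)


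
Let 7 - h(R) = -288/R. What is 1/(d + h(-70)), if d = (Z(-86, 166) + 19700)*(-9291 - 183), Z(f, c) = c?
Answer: -35/6587366839 ≈ -5.3132e-9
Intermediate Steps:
h(R) = 7 + 288/R (h(R) = 7 - (-288)/R = 7 + 288/R)
d = -188210484 (d = (166 + 19700)*(-9291 - 183) = 19866*(-9474) = -188210484)
1/(d + h(-70)) = 1/(-188210484 + (7 + 288/(-70))) = 1/(-188210484 + (7 + 288*(-1/70))) = 1/(-188210484 + (7 - 144/35)) = 1/(-188210484 + 101/35) = 1/(-6587366839/35) = -35/6587366839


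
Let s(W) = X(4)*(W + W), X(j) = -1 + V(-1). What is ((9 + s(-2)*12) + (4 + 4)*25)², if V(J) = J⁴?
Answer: 43681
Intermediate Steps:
X(j) = 0 (X(j) = -1 + (-1)⁴ = -1 + 1 = 0)
s(W) = 0 (s(W) = 0*(W + W) = 0*(2*W) = 0)
((9 + s(-2)*12) + (4 + 4)*25)² = ((9 + 0*12) + (4 + 4)*25)² = ((9 + 0) + 8*25)² = (9 + 200)² = 209² = 43681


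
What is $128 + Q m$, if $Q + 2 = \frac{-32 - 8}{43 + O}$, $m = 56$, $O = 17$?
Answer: $- \frac{64}{3} \approx -21.333$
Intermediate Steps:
$Q = - \frac{8}{3}$ ($Q = -2 + \frac{-32 - 8}{43 + 17} = -2 - \frac{40}{60} = -2 - \frac{2}{3} = - \frac{8}{3} \approx -2.6667$)
$128 + Q m = 128 - \frac{448}{3} = - \frac{64}{3}$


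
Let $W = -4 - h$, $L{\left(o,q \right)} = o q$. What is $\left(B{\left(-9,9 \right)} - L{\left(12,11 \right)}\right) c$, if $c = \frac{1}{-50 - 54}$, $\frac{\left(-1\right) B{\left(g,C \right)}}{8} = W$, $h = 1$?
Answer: $\frac{23}{26} \approx 0.88461$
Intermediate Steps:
$W = -5$ ($W = -4 - 1 = -5$)
$B{\left(g,C \right)} = 40$ ($B{\left(g,C \right)} = \left(-8\right) \left(-5\right) = 40$)
$c = - \frac{1}{104}$ ($c = \frac{1}{-104} = - \frac{1}{104} \approx -0.0096154$)
$\left(B{\left(-9,9 \right)} - L{\left(12,11 \right)}\right) c = \left(40 - 12 \cdot 11\right) \left(- \frac{1}{104}\right) = \left(40 - 132\right) \left(- \frac{1}{104}\right) = \left(-92\right) \left(- \frac{1}{104}\right) = \frac{23}{26}$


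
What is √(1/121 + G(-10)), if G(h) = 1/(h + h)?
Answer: I*√505/110 ≈ 0.20429*I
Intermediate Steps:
G(h) = 1/(2*h)
√(1/121 + G(-10)) = √(1/121 + (½)/(-10)) = √(1/121 + (½)*(-⅒)) = √(1/121 - 1/20) = √(-101/2420) = I*√505/110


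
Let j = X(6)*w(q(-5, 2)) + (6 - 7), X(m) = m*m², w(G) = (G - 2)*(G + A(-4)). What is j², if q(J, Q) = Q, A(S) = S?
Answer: 1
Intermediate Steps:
w(G) = (-4 + G)*(-2 + G) (w(G) = (G - 2)*(G - 4) = (-2 + G)*(-4 + G) = (-4 + G)*(-2 + G))
X(m) = m³
j = -1 (j = 6³*(8 + 2² - 6*2) + (6 - 7) = 216*(8 + 4 - 12) - 1 = 216*0 - 1 = 0 - 1 = -1)
j² = (-1)² = 1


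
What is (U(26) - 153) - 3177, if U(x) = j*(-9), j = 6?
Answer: -3384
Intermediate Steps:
U(x) = -54 (U(x) = 6*(-9) = -54)
(U(26) - 153) - 3177 = (-54 - 153) - 3177 = -207 - 3177 = -3384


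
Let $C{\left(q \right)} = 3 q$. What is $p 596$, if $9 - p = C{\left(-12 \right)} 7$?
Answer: $155556$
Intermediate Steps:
$p = 261$ ($p = 9 - 3 \left(-12\right) 7 = 9 - \left(-36\right) 7 = 9 - -252 = 9 + 252 = 261$)
$p 596 = 261 \cdot 596 = 155556$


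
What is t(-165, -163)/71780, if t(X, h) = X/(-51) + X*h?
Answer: 45727/122026 ≈ 0.37473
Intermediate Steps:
t(X, h) = -X/51 + X*h
t(-165, -163)/71780 = -165*(-1/51 - 163)/71780 = -165*(-8314/51)*(1/71780) = (457270/17)*(1/71780) = 45727/122026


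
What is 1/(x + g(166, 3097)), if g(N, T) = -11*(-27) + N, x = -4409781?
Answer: -1/4409318 ≈ -2.2679e-7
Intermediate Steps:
g(N, T) = 297 + N
1/(x + g(166, 3097)) = 1/(-4409781 + (297 + 166)) = 1/(-4409781 + 463) = 1/(-4409318) = -1/4409318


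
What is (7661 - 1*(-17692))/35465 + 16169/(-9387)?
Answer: -335444974/332909955 ≈ -1.0076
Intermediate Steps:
(7661 - 1*(-17692))/35465 + 16169/(-9387) = (7661 + 17692)*(1/35465) + 16169*(-1/9387) = 25353*(1/35465) - 16169/9387 = 25353/35465 - 16169/9387 = -335444974/332909955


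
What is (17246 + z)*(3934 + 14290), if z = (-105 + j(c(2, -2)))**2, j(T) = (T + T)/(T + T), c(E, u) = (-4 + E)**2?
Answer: 511401888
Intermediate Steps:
j(T) = 1 (j(T) = (2*T)/((2*T)) = (2*T)*(1/(2*T)) = 1)
z = 10816 (z = (-105 + 1)**2 = (-104)**2 = 10816)
(17246 + z)*(3934 + 14290) = (17246 + 10816)*(3934 + 14290) = 28062*18224 = 511401888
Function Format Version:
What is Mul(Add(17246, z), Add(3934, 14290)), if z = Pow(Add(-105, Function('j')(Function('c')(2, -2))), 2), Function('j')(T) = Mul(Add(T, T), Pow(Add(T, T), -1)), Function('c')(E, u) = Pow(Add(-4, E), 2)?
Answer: 511401888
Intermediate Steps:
Function('j')(T) = 1 (Function('j')(T) = Mul(Mul(2, T), Pow(Mul(2, T), -1)) = Mul(Mul(2, T), Mul(Rational(1, 2), Pow(T, -1))) = 1)
z = 10816 (z = Pow(Add(-105, 1), 2) = Pow(-104, 2) = 10816)
Mul(Add(17246, z), Add(3934, 14290)) = Mul(Add(17246, 10816), Add(3934, 14290)) = Mul(28062, 18224) = 511401888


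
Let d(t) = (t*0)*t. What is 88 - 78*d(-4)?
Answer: 88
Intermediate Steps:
d(t) = 0 (d(t) = 0*t = 0)
88 - 78*d(-4) = 88 - 78*0 = 88 + 0 = 88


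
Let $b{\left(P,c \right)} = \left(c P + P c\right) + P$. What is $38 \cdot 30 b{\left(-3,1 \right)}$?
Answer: $-10260$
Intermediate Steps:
$b{\left(P,c \right)} = P + 2 P c$ ($b{\left(P,c \right)} = \left(P c + P c\right) + P = 2 P c + P = P + 2 P c$)
$38 \cdot 30 b{\left(-3,1 \right)} = 38 \cdot 30 \left(- 3 \left(1 + 2 \cdot 1\right)\right) = 1140 \left(- 3 \left(1 + 2\right)\right) = 1140 \left(\left(-3\right) 3\right) = 1140 \left(-9\right) = -10260$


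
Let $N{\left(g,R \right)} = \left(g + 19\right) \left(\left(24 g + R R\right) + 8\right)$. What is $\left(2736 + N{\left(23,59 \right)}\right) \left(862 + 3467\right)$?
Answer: $746570682$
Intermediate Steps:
$N{\left(g,R \right)} = \left(19 + g\right) \left(8 + R^{2} + 24 g\right)$ ($N{\left(g,R \right)} = \left(19 + g\right) \left(\left(24 g + R^{2}\right) + 8\right) = \left(19 + g\right) \left(\left(R^{2} + 24 g\right) + 8\right) = \left(19 + g\right) \left(8 + R^{2} + 24 g\right)$)
$\left(2736 + N{\left(23,59 \right)}\right) \left(862 + 3467\right) = \left(2736 + \left(152 + 19 \cdot 59^{2} + 24 \cdot 23^{2} + 464 \cdot 23 + 23 \cdot 59^{2}\right)\right) \left(862 + 3467\right) = \left(2736 + \left(152 + 19 \cdot 3481 + 24 \cdot 529 + 10672 + 23 \cdot 3481\right)\right) 4329 = \left(2736 + \left(152 + 66139 + 12696 + 10672 + 80063\right)\right) 4329 = \left(2736 + 169722\right) 4329 = 172458 \cdot 4329 = 746570682$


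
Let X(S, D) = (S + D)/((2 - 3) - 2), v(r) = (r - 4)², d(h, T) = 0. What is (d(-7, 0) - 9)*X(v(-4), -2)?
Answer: 186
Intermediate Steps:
v(r) = (-4 + r)²
X(S, D) = -D/3 - S/3 (X(S, D) = (D + S)/(-1 - 2) = (D + S)/(-3) = (D + S)*(-⅓) = -D/3 - S/3)
(d(-7, 0) - 9)*X(v(-4), -2) = (0 - 9)*(-⅓*(-2) - (-4 - 4)²/3) = -9*(⅔ - ⅓*(-8)²) = -9*(⅔ - ⅓*64) = -9*(⅔ - 64/3) = -9*(-62/3) = 186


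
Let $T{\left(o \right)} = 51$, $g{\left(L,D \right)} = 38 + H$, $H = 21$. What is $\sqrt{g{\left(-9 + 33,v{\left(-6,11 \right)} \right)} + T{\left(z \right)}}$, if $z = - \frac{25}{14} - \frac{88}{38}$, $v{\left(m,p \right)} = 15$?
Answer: $\sqrt{110} \approx 10.488$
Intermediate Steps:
$g{\left(L,D \right)} = 59$ ($g{\left(L,D \right)} = 38 + 21 = 59$)
$z = - \frac{1091}{266}$ ($z = \left(-25\right) \frac{1}{14} - \frac{44}{19} = - \frac{25}{14} - \frac{44}{19} = - \frac{1091}{266} \approx -4.1015$)
$\sqrt{g{\left(-9 + 33,v{\left(-6,11 \right)} \right)} + T{\left(z \right)}} = \sqrt{59 + 51} = \sqrt{110}$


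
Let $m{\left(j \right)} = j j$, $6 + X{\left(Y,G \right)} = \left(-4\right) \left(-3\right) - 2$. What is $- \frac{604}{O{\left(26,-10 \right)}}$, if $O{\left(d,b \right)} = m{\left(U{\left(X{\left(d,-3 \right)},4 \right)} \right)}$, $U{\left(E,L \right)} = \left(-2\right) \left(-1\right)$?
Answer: $-151$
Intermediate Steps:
$X{\left(Y,G \right)} = 4$ ($X{\left(Y,G \right)} = -6 - -10 = -6 + \left(12 - 2\right) = -6 + 10 = 4$)
$U{\left(E,L \right)} = 2$
$m{\left(j \right)} = j^{2}$
$O{\left(d,b \right)} = 4$ ($O{\left(d,b \right)} = 2^{2} = 4$)
$- \frac{604}{O{\left(26,-10 \right)}} = - \frac{604}{4} = \left(-604\right) \frac{1}{4} = -151$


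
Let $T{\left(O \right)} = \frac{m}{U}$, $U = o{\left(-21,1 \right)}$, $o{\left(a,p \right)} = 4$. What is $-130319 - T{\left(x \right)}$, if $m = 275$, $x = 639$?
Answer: $- \frac{521551}{4} \approx -1.3039 \cdot 10^{5}$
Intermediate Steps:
$U = 4$
$T{\left(O \right)} = \frac{275}{4}$
$-130319 - T{\left(x \right)} = -130319 - \frac{275}{4} = - \frac{521551}{4}$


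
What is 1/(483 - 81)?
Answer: 1/402 ≈ 0.0024876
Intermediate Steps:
1/(483 - 81) = 1/402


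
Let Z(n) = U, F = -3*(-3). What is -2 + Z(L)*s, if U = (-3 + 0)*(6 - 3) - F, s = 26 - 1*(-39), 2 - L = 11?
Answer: -1172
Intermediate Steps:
L = -9 (L = 2 - 1*11 = 2 - 11 = -9)
s = 65 (s = 26 + 39 = 65)
F = 9
U = -18 (U = (-3 + 0)*(6 - 3) - 1*9 = -3*3 - 9 = -9 - 9 = -18)
Z(n) = -18
-2 + Z(L)*s = -2 - 18*65 = -2 - 1170 = -1172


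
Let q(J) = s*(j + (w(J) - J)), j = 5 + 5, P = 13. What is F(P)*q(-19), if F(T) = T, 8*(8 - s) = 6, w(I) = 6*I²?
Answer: 827515/4 ≈ 2.0688e+5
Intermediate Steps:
s = 29/4 (s = 8 - ⅛*6 = 8 - ¾ = 29/4 ≈ 7.2500)
j = 10
q(J) = 145/2 - 29*J/4 + 87*J²/2 (q(J) = 29*(10 + (6*J² - J))/4 = 29*(10 + (-J + 6*J²))/4 = 29*(10 - J + 6*J²)/4 = 145/2 - 29*J/4 + 87*J²/2)
F(P)*q(-19) = 13*(145/2 - 29/4*(-19) + (87/2)*(-19)²) = 13*(145/2 + 551/4 + (87/2)*361) = 13*(145/2 + 551/4 + 31407/2) = 13*(63655/4) = 827515/4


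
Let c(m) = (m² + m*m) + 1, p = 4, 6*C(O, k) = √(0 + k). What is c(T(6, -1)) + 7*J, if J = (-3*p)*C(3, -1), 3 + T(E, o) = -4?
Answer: 99 - 14*I ≈ 99.0 - 14.0*I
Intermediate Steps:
C(O, k) = √k/6 (C(O, k) = √(0 + k)/6 = √k/6)
T(E, o) = -7 (T(E, o) = -3 - 4 = -7)
c(m) = 1 + 2*m² (c(m) = (m² + m²) + 1 = 2*m² + 1 = 1 + 2*m²)
J = -2*I (J = (-3*4)*(√(-1)/6) = -2*I ≈ -2.0*I)
c(T(6, -1)) + 7*J = (1 + 2*(-7)²) + 7*(-2*I) = (1 + 2*49) - 14*I = (1 + 98) - 14*I = 99 - 14*I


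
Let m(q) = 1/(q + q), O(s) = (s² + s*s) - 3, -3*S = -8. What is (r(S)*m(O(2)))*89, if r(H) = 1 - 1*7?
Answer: -267/5 ≈ -53.400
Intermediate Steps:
S = 8/3 (S = -⅓*(-8) = 8/3 ≈ 2.6667)
r(H) = -6 (r(H) = 1 - 7 = -6)
O(s) = -3 + 2*s² (O(s) = (s² + s²) - 3 = 2*s² - 3 = -3 + 2*s²)
m(q) = 1/(2*q)
(r(S)*m(O(2)))*89 = -3/(-3 + 2*2²)*89 = -3/(-3 + 2*4)*89 = -3/(-3 + 8)*89 = -3/5*89 = -6*⅒*89 = -⅗*89 = -267/5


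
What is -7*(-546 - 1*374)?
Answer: 6440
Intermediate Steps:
-7*(-546 - 1*374) = -7*(-546 - 374) = -7*(-920) = 6440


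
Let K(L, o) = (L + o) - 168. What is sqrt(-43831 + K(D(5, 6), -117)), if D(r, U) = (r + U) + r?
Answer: 210*I ≈ 210.0*I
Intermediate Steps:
D(r, U) = U + 2*r (D(r, U) = (U + r) + r = U + 2*r)
K(L, o) = -168 + L + o
sqrt(-43831 + K(D(5, 6), -117)) = sqrt(-43831 + (-168 + (6 + 2*5) - 117)) = sqrt(-43831 + (-168 + (6 + 10) - 117)) = sqrt(-43831 + (-168 + 16 - 117)) = sqrt(-43831 - 269) = sqrt(-44100) = 210*I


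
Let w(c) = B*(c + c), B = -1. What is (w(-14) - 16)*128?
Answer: 1536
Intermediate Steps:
w(c) = -2*c (w(c) = -(c + c) = -2*c)
(w(-14) - 16)*128 = (-2*(-14) - 16)*128 = (28 - 16)*128 = 12*128 = 1536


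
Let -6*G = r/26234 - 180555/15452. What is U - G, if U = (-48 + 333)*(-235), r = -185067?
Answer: -27150772317659/405367768 ≈ -66978.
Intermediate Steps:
U = -66975 (U = 285*(-235) = -66975)
G = 1266055859/405367768 (G = -(-185067/26234 - 180555/15452)/6 = -1/6*(-3798167577/202683884) = 1266055859/405367768 ≈ 3.1232)
U - G = -66975 - 1*1266055859/405367768 = -66975 - 1266055859/405367768 = -27150772317659/405367768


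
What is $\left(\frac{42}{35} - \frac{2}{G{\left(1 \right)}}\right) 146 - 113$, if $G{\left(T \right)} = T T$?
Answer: $- \frac{1149}{5} \approx -229.8$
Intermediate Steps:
$G{\left(T \right)} = T^{2}$
$\left(\frac{42}{35} - \frac{2}{G{\left(1 \right)}}\right) 146 - 113 = \left(\frac{42}{35} - \frac{2}{1^{2}}\right) 146 - 113 = \left(42 \cdot \frac{1}{35} - \frac{2}{1}\right) 146 - 113 = \left(\frac{6}{5} - 2\right) 146 - 113 = \left(- \frac{4}{5}\right) 146 - 113 = - \frac{584}{5} - 113 = - \frac{1149}{5}$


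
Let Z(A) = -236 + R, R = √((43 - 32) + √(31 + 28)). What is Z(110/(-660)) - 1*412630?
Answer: -412866 + √(11 + √59) ≈ -4.1286e+5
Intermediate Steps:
R = √(11 + √59) ≈ 4.3222
Z(A) = -236 + √(11 + √59)
Z(110/(-660)) - 1*412630 = (-236 + √(11 + √59)) - 1*412630 = (-236 + √(11 + √59)) - 412630 = -412866 + √(11 + √59)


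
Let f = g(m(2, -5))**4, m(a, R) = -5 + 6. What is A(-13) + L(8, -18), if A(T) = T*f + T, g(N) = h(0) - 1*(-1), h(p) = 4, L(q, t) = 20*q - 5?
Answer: -7983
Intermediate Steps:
L(q, t) = -5 + 20*q
m(a, R) = 1
g(N) = 5 (g(N) = 4 - 1*(-1) = 4 + 1 = 5)
f = 625 (f = 5**4 = 625)
A(T) = 626*T (A(T) = T*625 + T = 625*T + T = 626*T)
A(-13) + L(8, -18) = 626*(-13) + (-5 + 20*8) = -8138 + (-5 + 160) = -8138 + 155 = -7983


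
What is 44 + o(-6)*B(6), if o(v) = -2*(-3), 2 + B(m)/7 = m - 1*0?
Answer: 212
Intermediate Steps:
B(m) = -14 + 7*m (B(m) = -14 + 7*(m - 1*0) = -14 + 7*(m + 0) = -14 + 7*m)
o(v) = 6
44 + o(-6)*B(6) = 44 + 6*(-14 + 7*6) = 44 + 6*(-14 + 42) = 44 + 6*28 = 44 + 168 = 212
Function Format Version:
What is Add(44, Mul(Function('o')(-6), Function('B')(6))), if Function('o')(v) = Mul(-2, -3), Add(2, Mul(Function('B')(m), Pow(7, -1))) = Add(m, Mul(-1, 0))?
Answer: 212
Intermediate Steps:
Function('B')(m) = Add(-14, Mul(7, m)) (Function('B')(m) = Add(-14, Mul(7, Add(m, Mul(-1, 0)))) = Add(-14, Mul(7, Add(m, 0))) = Add(-14, Mul(7, m)))
Function('o')(v) = 6
Add(44, Mul(Function('o')(-6), Function('B')(6))) = Add(44, Mul(6, Add(-14, Mul(7, 6)))) = Add(44, Mul(6, Add(-14, 42))) = Add(44, Mul(6, 28)) = Add(44, 168) = 212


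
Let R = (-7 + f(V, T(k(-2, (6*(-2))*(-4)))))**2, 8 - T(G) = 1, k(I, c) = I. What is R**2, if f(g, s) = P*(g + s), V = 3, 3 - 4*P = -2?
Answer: 14641/16 ≈ 915.06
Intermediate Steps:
T(G) = 7 (T(G) = 8 - 1*1 = 8 - 1 = 7)
P = 5/4 (P = 3/4 - 1/4*(-2) = 3/4 + 1/2 = 5/4 ≈ 1.2500)
f(g, s) = 5*g/4 + 5*s/4 (f(g, s) = 5*(g + s)/4 = 5*g/4 + 5*s/4)
R = 121/4 (R = (-7 + ((5/4)*3 + (5/4)*7))**2 = (-7 + (15/4 + 35/4))**2 = (-7 + 25/2)**2 = (11/2)**2 = 121/4 ≈ 30.250)
R**2 = (121/4)**2 = 14641/16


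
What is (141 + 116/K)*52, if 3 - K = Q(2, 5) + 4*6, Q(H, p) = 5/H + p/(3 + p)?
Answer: 1366820/193 ≈ 7082.0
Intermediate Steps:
K = -193/8 (K = 3 - ((15 + 5*5 + 2*5)/(2*(3 + 5)) + 4*6) = 3 - ((½)*(15 + 25 + 10)/8 + 24) = 3 - ((½)*(⅛)*50 + 24) = 3 - (25/8 + 24) = 3 - 1*217/8 = 3 - 217/8 = -193/8 ≈ -24.125)
(141 + 116/K)*52 = (141 + 116/(-193/8))*52 = (141 + 116*(-8/193))*52 = (141 - 928/193)*52 = (26285/193)*52 = 1366820/193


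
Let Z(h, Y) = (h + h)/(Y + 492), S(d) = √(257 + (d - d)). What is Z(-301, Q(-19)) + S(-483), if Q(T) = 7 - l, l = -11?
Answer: -301/255 + √257 ≈ 14.851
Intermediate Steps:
Q(T) = 18 (Q(T) = 7 - 1*(-11) = 7 + 11 = 18)
S(d) = √257 (S(d) = √(257 + 0) = √257)
Z(h, Y) = 2*h/(492 + Y) (Z(h, Y) = (2*h)/(492 + Y) = 2*h/(492 + Y))
Z(-301, Q(-19)) + S(-483) = 2*(-301)/(492 + 18) + √257 = 2*(-301)/510 + √257 = 2*(-301)*(1/510) + √257 = -301/255 + √257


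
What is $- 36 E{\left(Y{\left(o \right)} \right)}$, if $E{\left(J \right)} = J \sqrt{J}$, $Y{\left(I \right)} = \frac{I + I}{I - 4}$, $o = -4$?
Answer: $-36$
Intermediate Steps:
$Y{\left(I \right)} = \frac{2 I}{-4 + I}$
$E{\left(J \right)} = J^{\frac{3}{2}}$
$- 36 E{\left(Y{\left(o \right)} \right)} = - 36 \left(2 \left(-4\right) \frac{1}{-4 - 4}\right)^{\frac{3}{2}} = - 36 \left(2 \left(-4\right) \frac{1}{-8}\right)^{\frac{3}{2}} = - 36 \left(2 \left(-4\right) \left(- \frac{1}{8}\right)\right)^{\frac{3}{2}} = - 36 \cdot 1^{\frac{3}{2}} = \left(-36\right) 1 = -36$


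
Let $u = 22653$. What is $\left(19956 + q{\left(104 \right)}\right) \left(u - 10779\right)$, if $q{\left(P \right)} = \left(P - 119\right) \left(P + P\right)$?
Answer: $199910664$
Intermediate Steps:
$q{\left(P \right)} = 2 P \left(-119 + P\right)$ ($q{\left(P \right)} = \left(-119 + P\right) 2 P = 2 P \left(-119 + P\right)$)
$\left(19956 + q{\left(104 \right)}\right) \left(u - 10779\right) = \left(19956 + 2 \cdot 104 \left(-119 + 104\right)\right) \left(22653 - 10779\right) = \left(19956 + 2 \cdot 104 \left(-15\right)\right) 11874 = \left(19956 - 3120\right) 11874 = 16836 \cdot 11874 = 199910664$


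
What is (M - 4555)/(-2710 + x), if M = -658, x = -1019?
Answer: 5213/3729 ≈ 1.3980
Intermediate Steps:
(M - 4555)/(-2710 + x) = (-658 - 4555)/(-2710 - 1019) = -5213/(-3729) = -5213*(-1/3729) = 5213/3729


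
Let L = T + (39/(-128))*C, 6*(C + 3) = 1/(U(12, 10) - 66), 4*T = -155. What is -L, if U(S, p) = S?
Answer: 523031/13824 ≈ 37.835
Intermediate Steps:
T = -155/4 (T = (¼)*(-155) = -155/4 ≈ -38.750)
C = -973/324 (C = -3 + 1/(6*(12 - 66)) = -3 + (⅙)/(-54) = -3 + (⅙)*(-1/54) = -3 - 1/324 = -973/324 ≈ -3.0031)
L = -523031/13824 (L = -155/4 + (39/(-128))*(-973/324) = -155/4 + (39*(-1/128))*(-973/324) = -155/4 - 39/128*(-973/324) = -155/4 + 12649/13824 = -523031/13824 ≈ -37.835)
-L = -1*(-523031/13824) = 523031/13824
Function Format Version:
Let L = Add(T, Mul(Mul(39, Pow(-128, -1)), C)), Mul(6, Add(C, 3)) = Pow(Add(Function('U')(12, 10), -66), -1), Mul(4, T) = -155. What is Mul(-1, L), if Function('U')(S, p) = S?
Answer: Rational(523031, 13824) ≈ 37.835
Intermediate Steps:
T = Rational(-155, 4) (T = Mul(Rational(1, 4), -155) = Rational(-155, 4) ≈ -38.750)
C = Rational(-973, 324) (C = Add(-3, Mul(Rational(1, 6), Pow(Add(12, -66), -1))) = Add(-3, Mul(Rational(1, 6), Pow(-54, -1))) = Add(-3, Mul(Rational(1, 6), Rational(-1, 54))) = Add(-3, Rational(-1, 324)) = Rational(-973, 324) ≈ -3.0031)
L = Rational(-523031, 13824) (L = Add(Rational(-155, 4), Mul(Mul(39, Pow(-128, -1)), Rational(-973, 324))) = Add(Rational(-155, 4), Mul(Mul(39, Rational(-1, 128)), Rational(-973, 324))) = Add(Rational(-155, 4), Mul(Rational(-39, 128), Rational(-973, 324))) = Add(Rational(-155, 4), Rational(12649, 13824)) = Rational(-523031, 13824) ≈ -37.835)
Mul(-1, L) = Mul(-1, Rational(-523031, 13824)) = Rational(523031, 13824)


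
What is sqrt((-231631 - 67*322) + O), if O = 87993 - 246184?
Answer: 2*I*sqrt(102849) ≈ 641.4*I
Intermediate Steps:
O = -158191
sqrt((-231631 - 67*322) + O) = sqrt((-231631 - 67*322) - 158191) = sqrt((-231631 - 21574) - 158191) = sqrt(-253205 - 158191) = sqrt(-411396) = 2*I*sqrt(102849)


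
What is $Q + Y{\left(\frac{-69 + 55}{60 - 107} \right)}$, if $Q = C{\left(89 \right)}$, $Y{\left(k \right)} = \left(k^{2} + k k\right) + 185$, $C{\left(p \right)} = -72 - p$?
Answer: $\frac{53408}{2209} \approx 24.177$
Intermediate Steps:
$Y{\left(k \right)} = 185 + 2 k^{2}$ ($Y{\left(k \right)} = \left(k^{2} + k^{2}\right) + 185 = 2 k^{2} + 185 = 185 + 2 k^{2}$)
$Q = -161$ ($Q = -72 - 89 = -161$)
$Q + Y{\left(\frac{-69 + 55}{60 - 107} \right)} = -161 + \left(185 + 2 \left(\frac{-69 + 55}{60 - 107}\right)^{2}\right) = -161 + \left(185 + 2 \left(- \frac{14}{-47}\right)^{2}\right) = -161 + \left(185 + 2 \left(\left(-14\right) \left(- \frac{1}{47}\right)\right)^{2}\right) = -161 + \left(185 + 2 \left(\frac{14}{47}\right)^{2}\right) = -161 + \left(185 + 2 \cdot \frac{196}{2209}\right) = -161 + \left(185 + \frac{392}{2209}\right) = -161 + \frac{409057}{2209} = \frac{53408}{2209}$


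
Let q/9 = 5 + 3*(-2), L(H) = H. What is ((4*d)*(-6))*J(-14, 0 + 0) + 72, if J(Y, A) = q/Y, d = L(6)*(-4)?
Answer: 3096/7 ≈ 442.29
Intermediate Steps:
d = -24 (d = 6*(-4) = -24)
q = -9 (q = 9*(5 + 3*(-2)) = 9*(5 - 6) = 9*(-1) = -9)
J(Y, A) = -9/Y
((4*d)*(-6))*J(-14, 0 + 0) + 72 = ((4*(-24))*(-6))*(-9/(-14)) + 72 = (-96*(-6))*(-9*(-1/14)) + 72 = 576*(9/14) + 72 = 2592/7 + 72 = 3096/7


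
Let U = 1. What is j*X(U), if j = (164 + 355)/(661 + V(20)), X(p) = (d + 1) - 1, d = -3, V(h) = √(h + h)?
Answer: -343059/145627 + 1038*√10/145627 ≈ -2.3332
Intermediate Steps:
V(h) = √2*√h (V(h) = √(2*h) = √2*√h)
X(p) = -3 (X(p) = (-3 + 1) - 1 = -2 - 1 = -3)
j = 519/(661 + 2*√10) (j = (164 + 355)/(661 + √2*√20) = 519/(661 + √2*(2*√5)) = 519/(661 + 2*√10) ≈ 0.77773)
j*X(U) = (114353/145627 - 346*√10/145627)*(-3) = -343059/145627 + 1038*√10/145627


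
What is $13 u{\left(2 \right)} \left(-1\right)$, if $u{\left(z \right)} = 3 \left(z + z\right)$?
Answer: $-156$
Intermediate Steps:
$u{\left(z \right)} = 6 z$ ($u{\left(z \right)} = 3 \cdot 2 z = 6 z$)
$13 u{\left(2 \right)} \left(-1\right) = 13 \cdot 6 \cdot 2 \left(-1\right) = 13 \cdot 12 \left(-1\right) = 156 \left(-1\right) = -156$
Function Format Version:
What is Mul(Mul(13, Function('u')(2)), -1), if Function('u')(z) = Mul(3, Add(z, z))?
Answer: -156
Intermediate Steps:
Function('u')(z) = Mul(6, z) (Function('u')(z) = Mul(3, Mul(2, z)) = Mul(6, z))
Mul(Mul(13, Function('u')(2)), -1) = Mul(Mul(13, Mul(6, 2)), -1) = Mul(Mul(13, 12), -1) = Mul(156, -1) = -156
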